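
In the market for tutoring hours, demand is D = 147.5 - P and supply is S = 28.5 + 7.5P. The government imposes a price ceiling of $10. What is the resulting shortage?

Shortage = 34

Equilibrium price would be P* = 14, so the ceiling at 10 binds.
At P = 10: D = 147.5 − 1(10) = 137.5, S = 28.5 + 7.5(10) = 103.5.
Shortage = 137.5 − 103.5 = 34.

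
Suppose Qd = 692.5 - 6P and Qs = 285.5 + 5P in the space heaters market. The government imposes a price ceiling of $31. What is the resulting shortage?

Shortage = 66

Equilibrium price would be P* = 37, so the ceiling at 31 binds.
At P = 31: Qd = 692.5 − 6(31) = 506.5, Qs = 285.5 + 5(31) = 440.5.
Shortage = 506.5 − 440.5 = 66.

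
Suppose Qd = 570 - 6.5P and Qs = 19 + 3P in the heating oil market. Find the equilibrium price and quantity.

Set Qd = Qs: 570 - 6.5P = 19 + 3P.
551 = 9.5P, so P* = 58.
Q* = 570 − 6.5(58) = 193.

P* = 58, Q* = 193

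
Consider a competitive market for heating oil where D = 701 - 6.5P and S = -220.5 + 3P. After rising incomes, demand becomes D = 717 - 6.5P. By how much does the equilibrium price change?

ΔP = 32/19

Original equilibrium: P* = 97, Q* = 70.5.
New equilibrium: 717 - 6.5P = -220.5 + 3P, so 937.5 = 9.5P and P' = 1875/19; Q' = 717 − 6.5(1875/19) = 2871/38.
Change in price: 1875/19 − 97 = 32/19.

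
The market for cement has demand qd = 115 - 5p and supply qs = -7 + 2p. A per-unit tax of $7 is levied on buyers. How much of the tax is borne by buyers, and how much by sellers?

Buyers bear $2, sellers bear $5

Pre-tax equilibrium: p* = 122/7, q* = 195/7.
Tax on buyers shifts demand to qd = 115 − 5(p + 7) = 80 - 5p.
80 - 5p = -7 + 2p gives seller price ps = 87/7; buyers pay pb = 87/7 + 7 = 136/7.
New quantity: q = 115 − 5(136/7) = 125/7.
Buyer burden = 136/7 − 122/7 = 2; seller burden = 122/7 − 87/7 = 5.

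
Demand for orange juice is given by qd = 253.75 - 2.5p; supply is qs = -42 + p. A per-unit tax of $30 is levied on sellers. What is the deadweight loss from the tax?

Deadweight loss = 2250/7

Pre-tax equilibrium: p* = 84.5, q* = 42.5.
Tax on sellers shifts supply to qs = -42 + 1(p − 30) = -72 + p.
253.75 - 2.5p = -72 + p gives buyer price pb = 1303/14; sellers receive ps = 1303/14 − 30 = 883/14.
New quantity: q = 253.75 − 2.5(1303/14) = 295/14.
DWL = ½ × 30 × (42.5 − 295/14) = 2250/7.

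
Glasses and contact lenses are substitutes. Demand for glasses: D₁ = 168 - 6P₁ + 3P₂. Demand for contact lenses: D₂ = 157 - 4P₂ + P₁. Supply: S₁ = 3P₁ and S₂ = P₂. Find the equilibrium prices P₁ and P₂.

P₁ = 437/14, P₂ = 527/14

Market 1: 168 - 6P₁ + 3P₂ = 3P₁ → 9P₁ - 3P₂ = 168.
Market 2: 5P₂ - P₁ = 157.
Eliminating P₂: 5×(1) + 3×(2) gives 42P₁ = 1311, so P₁ = 437/14.
Back-substitute into (2): P₂ = (157 + 1×437/14) / 5 = 527/14.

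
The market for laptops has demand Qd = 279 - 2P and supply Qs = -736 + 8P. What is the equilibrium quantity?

Set Qd = Qs: 279 - 2P = -736 + 8P.
1015 = 10P, so P* = 101.5.
Q* = 279 − 2(101.5) = 76.

Q* = 76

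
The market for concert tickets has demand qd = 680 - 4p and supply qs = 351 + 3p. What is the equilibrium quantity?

Set qd = qs: 680 - 4p = 351 + 3p.
329 = 7p, so p* = 47.
q* = 680 − 4(47) = 492.

q* = 492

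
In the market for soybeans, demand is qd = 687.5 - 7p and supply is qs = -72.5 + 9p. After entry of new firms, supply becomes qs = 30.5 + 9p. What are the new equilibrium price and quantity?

Original equilibrium: p* = 47.5, q* = 355.
New equilibrium: 687.5 - 7p = 30.5 + 9p, so 657 = 16p and p' = 41.0625; q' = 687.5 − 7(41.0625) = 400.0625.

p' = 41.0625, q' = 400.0625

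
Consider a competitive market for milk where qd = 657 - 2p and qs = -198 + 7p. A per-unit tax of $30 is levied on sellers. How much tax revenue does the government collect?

Pre-tax equilibrium: p* = 95, q* = 467.
Tax on sellers shifts supply to qs = -198 + 7(p − 30) = -408 + 7p.
657 - 2p = -408 + 7p gives buyer price pb = 355/3; sellers receive ps = 355/3 − 30 = 265/3.
New quantity: q = 657 − 2(355/3) = 1261/3.
Revenue = 30 × 1261/3 = 12610.

Tax revenue = 12610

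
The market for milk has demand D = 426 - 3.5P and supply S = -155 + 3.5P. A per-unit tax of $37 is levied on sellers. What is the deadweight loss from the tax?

Pre-tax equilibrium: P* = 83, Q* = 135.5.
Tax on sellers shifts supply to S = -155 + 3.5(P − 37) = -284.5 + 3.5P.
426 - 3.5P = -284.5 + 3.5P gives buyer price Pb = 101.5; sellers receive Ps = 101.5 − 37 = 64.5.
New quantity: Q = 426 − 3.5(101.5) = 70.75.
DWL = ½ × 37 × (135.5 − 70.75) = 1197.875.

Deadweight loss = 1197.875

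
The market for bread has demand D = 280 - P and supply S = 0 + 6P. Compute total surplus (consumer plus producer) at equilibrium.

Total surplus = 33600

Equilibrium: 280 - P = 0 + 6P gives P* = 40, Q* = 240.
Demand choke price: P = 280; supply starts at P = 0.
CS = ½(280 − 40)(240) = 28800; PS = ½(40 − 0)(240) = 4800.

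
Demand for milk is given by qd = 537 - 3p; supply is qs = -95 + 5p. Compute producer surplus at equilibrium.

Producer surplus = 9000

Equilibrium: 537 - 3p = -95 + 5p gives p* = 79, q* = 300.
Supply starts at p = 19 (where qs = 0).
PS = ½(79 − 19)(300) = 9000.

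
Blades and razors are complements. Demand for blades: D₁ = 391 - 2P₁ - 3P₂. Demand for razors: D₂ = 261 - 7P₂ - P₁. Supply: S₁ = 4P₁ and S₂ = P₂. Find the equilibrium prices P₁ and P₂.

P₁ = 469/9, P₂ = 235/9

Market 1: 391 - 2P₁ - 3P₂ = 4P₁ → 6P₁ + 3P₂ = 391.
Market 2: 8P₂ + P₁ = 261.
Eliminating P₂: 8×(1) − 3×(2) gives 45P₁ = 2345, so P₁ = 469/9.
Back-substitute into (2): P₂ = (261 − 1×469/9) / 8 = 235/9.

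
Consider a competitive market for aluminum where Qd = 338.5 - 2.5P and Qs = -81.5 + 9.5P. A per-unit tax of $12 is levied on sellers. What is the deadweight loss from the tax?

Deadweight loss = 142.5

Pre-tax equilibrium: P* = 35, Q* = 251.
Tax on sellers shifts supply to Qs = -81.5 + 9.5(P − 12) = -195.5 + 9.5P.
338.5 - 2.5P = -195.5 + 9.5P gives buyer price Pb = 44.5; sellers receive Ps = 44.5 − 12 = 32.5.
New quantity: Q = 338.5 − 2.5(44.5) = 227.25.
DWL = ½ × 12 × (251 − 227.25) = 142.5.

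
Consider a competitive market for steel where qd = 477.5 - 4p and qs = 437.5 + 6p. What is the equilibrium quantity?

Set qd = qs: 477.5 - 4p = 437.5 + 6p.
40 = 10p, so p* = 4.
q* = 477.5 − 4(4) = 461.5.

q* = 461.5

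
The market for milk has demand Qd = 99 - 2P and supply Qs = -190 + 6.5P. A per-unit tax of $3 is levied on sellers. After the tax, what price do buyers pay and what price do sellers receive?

Pre-tax equilibrium: P* = 34, Q* = 31.
Tax on sellers shifts supply to Qs = -190 + 6.5(P − 3) = -209.5 + 6.5P.
99 - 2P = -209.5 + 6.5P gives buyer price Pb = 617/17; sellers receive Ps = 617/17 − 3 = 566/17.
New quantity: Q = 99 − 2(617/17) = 449/17.

Buyers pay 617/17, sellers receive 566/17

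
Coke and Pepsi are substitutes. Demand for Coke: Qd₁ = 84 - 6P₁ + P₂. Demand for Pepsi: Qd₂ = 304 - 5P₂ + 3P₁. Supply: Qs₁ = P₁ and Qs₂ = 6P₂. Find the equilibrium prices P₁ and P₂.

P₁ = 614/37, P₂ = 1190/37

Market 1: 84 - 6P₁ + P₂ = P₁ → 7P₁ - P₂ = 84.
Market 2: 11P₂ - 3P₁ = 304.
Eliminating P₂: 11×(1) + 1×(2) gives 74P₁ = 1228, so P₁ = 614/37.
Back-substitute into (2): P₂ = (304 + 3×614/37) / 11 = 1190/37.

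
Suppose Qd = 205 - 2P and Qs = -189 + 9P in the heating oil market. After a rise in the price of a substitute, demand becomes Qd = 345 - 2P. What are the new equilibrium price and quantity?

P' = 534/11, Q' = 2727/11

Original equilibrium: P* = 394/11, Q* = 1467/11.
New equilibrium: 345 - 2P = -189 + 9P, so 534 = 11P and P' = 534/11; Q' = 345 − 2(534/11) = 2727/11.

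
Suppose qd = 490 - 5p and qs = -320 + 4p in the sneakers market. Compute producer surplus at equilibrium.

Producer surplus = 200

Equilibrium: 490 - 5p = -320 + 4p gives p* = 90, q* = 40.
Supply starts at p = 80 (where qs = 0).
PS = ½(90 − 80)(40) = 200.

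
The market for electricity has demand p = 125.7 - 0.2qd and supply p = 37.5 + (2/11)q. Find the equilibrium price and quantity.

p* = 79.5, q* = 231

Set the two price expressions equal: 125.7 - 0.2q = 37.5 + (2/11)q.
88.2 = (21/55)q, so q* = 231.
p* = 125.7 − (0.2)(231) = 79.5.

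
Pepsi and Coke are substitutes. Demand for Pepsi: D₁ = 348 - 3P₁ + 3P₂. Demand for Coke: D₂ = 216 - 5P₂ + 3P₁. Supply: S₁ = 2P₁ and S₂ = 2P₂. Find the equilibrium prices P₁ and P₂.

Market 1: 348 - 3P₁ + 3P₂ = 2P₁ → 5P₁ - 3P₂ = 348.
Market 2: 7P₂ - 3P₁ = 216.
Eliminating P₂: 7×(1) + 3×(2) gives 26P₁ = 3084, so P₁ = 1542/13.
Back-substitute into (2): P₂ = (216 + 3×1542/13) / 7 = 1062/13.

P₁ = 1542/13, P₂ = 1062/13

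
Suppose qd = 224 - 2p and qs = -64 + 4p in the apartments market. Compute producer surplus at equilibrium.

Producer surplus = 2048

Equilibrium: 224 - 2p = -64 + 4p gives p* = 48, q* = 128.
Supply starts at p = 16 (where qs = 0).
PS = ½(48 − 16)(128) = 2048.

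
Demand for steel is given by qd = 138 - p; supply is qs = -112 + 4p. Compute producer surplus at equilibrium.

Equilibrium: 138 - p = -112 + 4p gives p* = 50, q* = 88.
Supply starts at p = 28 (where qs = 0).
PS = ½(50 − 28)(88) = 968.

Producer surplus = 968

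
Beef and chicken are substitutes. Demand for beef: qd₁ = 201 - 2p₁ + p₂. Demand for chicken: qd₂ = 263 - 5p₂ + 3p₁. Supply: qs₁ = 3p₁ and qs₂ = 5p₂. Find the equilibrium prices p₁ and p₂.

p₁ = 2273/47, p₂ = 1918/47

Market 1: 201 - 2p₁ + p₂ = 3p₁ → 5p₁ - p₂ = 201.
Market 2: 10p₂ - 3p₁ = 263.
Eliminating p₂: 10×(1) + 1×(2) gives 47p₁ = 2273, so p₁ = 2273/47.
Back-substitute into (2): p₂ = (263 + 3×2273/47) / 10 = 1918/47.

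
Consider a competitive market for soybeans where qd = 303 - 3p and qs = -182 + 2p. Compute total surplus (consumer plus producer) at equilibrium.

Equilibrium: 303 - 3p = -182 + 2p gives p* = 97, q* = 12.
Demand choke price: p = 101; supply starts at p = 91.
CS = ½(101 − 97)(12) = 24; PS = ½(97 − 91)(12) = 36.

Total surplus = 60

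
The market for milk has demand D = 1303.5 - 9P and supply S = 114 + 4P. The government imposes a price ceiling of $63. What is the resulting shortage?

Equilibrium price would be P* = 91.5, so the ceiling at 63 binds.
At P = 63: D = 1303.5 − 9(63) = 736.5, S = 114 + 4(63) = 366.
Shortage = 736.5 − 366 = 370.5.

Shortage = 370.5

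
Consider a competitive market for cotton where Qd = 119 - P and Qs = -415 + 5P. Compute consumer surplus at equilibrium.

Consumer surplus = 450

Equilibrium: 119 - P = -415 + 5P gives P* = 89, Q* = 30.
Demand choke price (Qd = 0): P = 119.
CS = ½(119 − 89)(30) = 450.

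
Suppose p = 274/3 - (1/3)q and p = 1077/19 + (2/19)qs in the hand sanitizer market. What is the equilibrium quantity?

q* = 79

Set the two price expressions equal: 274/3 - (1/3)q = 1077/19 + (2/19)q.
1975/57 = (25/57)q, so q* = 79.
p* = 274/3 − (1/3)(79) = 65.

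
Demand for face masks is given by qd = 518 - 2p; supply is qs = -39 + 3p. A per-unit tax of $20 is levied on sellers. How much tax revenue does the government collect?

Tax revenue = 5424

Pre-tax equilibrium: p* = 111.4, q* = 295.2.
Tax on sellers shifts supply to qs = -39 + 3(p − 20) = -99 + 3p.
518 - 2p = -99 + 3p gives buyer price pb = 123.4; sellers receive ps = 123.4 − 20 = 103.4.
New quantity: q = 518 − 2(123.4) = 271.2.
Revenue = 20 × 271.2 = 5424.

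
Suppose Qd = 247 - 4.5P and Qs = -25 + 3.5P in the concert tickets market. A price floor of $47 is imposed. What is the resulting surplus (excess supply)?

Equilibrium price would be P* = 34, so the floor at 47 binds.
At P = 47: Qd = 35.5, Qs = 139.5.
Surplus = 139.5 − 35.5 = 104.

Surplus = 104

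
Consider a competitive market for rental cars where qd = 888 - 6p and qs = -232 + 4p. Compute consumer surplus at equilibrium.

Equilibrium: 888 - 6p = -232 + 4p gives p* = 112, q* = 216.
Demand choke price (qd = 0): p = 148.
CS = ½(148 − 112)(216) = 3888.

Consumer surplus = 3888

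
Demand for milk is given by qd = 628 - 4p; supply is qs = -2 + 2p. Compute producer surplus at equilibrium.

Equilibrium: 628 - 4p = -2 + 2p gives p* = 105, q* = 208.
Supply starts at p = 1 (where qs = 0).
PS = ½(105 − 1)(208) = 10816.

Producer surplus = 10816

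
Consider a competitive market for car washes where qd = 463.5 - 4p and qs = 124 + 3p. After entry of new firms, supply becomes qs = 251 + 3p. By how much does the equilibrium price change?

Original equilibrium: p* = 48.5, q* = 269.5.
New equilibrium: 463.5 - 4p = 251 + 3p, so 212.5 = 7p and p' = 425/14; q' = 463.5 − 4(425/14) = 4789/14.
Change in price: 425/14 − 48.5 = -127/7.

Δp = -127/7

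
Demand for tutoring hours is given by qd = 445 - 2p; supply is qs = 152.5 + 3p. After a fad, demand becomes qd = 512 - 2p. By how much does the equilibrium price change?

Original equilibrium: p* = 58.5, q* = 328.
New equilibrium: 512 - 2p = 152.5 + 3p, so 359.5 = 5p and p' = 71.9; q' = 512 − 2(71.9) = 368.2.
Change in price: 71.9 − 58.5 = 13.4.

Δp = 13.4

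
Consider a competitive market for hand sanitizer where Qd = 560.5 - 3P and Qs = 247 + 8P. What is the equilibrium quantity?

Set Qd = Qs: 560.5 - 3P = 247 + 8P.
313.5 = 11P, so P* = 28.5.
Q* = 560.5 − 3(28.5) = 475.

Q* = 475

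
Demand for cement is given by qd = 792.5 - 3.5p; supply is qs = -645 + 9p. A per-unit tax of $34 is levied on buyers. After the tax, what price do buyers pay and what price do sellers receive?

Pre-tax equilibrium: p* = 115, q* = 390.
Tax on buyers shifts demand to qd = 792.5 − 3.5(p + 34) = 673.5 - 3.5p.
673.5 - 3.5p = -645 + 9p gives seller price ps = 105.48; buyers pay pb = 105.48 + 34 = 139.48.
New quantity: q = 792.5 − 3.5(139.48) = 304.32.

Buyers pay $139.48, sellers receive $105.48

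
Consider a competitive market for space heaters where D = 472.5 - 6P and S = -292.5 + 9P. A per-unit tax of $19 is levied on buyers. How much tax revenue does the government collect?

Pre-tax equilibrium: P* = 51, Q* = 166.5.
Tax on buyers shifts demand to D = 472.5 − 6(P + 19) = 358.5 - 6P.
358.5 - 6P = -292.5 + 9P gives seller price Ps = 43.4; buyers pay Pb = 43.4 + 19 = 62.4.
New quantity: Q = 472.5 − 6(62.4) = 98.1.
Revenue = 19 × 98.1 = 1863.9.

Tax revenue = 1863.9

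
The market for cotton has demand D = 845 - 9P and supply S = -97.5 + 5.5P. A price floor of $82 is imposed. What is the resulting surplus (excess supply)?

Equilibrium price would be P* = 65, so the floor at 82 binds.
At P = 82: D = 107, S = 353.5.
Surplus = 353.5 − 107 = 246.5.

Surplus = 246.5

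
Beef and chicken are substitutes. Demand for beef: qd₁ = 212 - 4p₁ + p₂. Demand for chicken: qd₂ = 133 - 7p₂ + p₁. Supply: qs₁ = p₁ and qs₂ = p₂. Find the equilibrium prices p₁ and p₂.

Market 1: 212 - 4p₁ + p₂ = p₁ → 5p₁ - p₂ = 212.
Market 2: 8p₂ - p₁ = 133.
Eliminating p₂: 8×(1) + 1×(2) gives 39p₁ = 1829, so p₁ = 1829/39.
Back-substitute into (2): p₂ = (133 + 1×1829/39) / 8 = 877/39.

p₁ = 1829/39, p₂ = 877/39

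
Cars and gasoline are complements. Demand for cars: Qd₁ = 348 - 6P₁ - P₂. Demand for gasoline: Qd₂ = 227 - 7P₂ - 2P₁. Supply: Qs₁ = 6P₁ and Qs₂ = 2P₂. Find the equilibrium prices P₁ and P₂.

Market 1: 348 - 6P₁ - P₂ = 6P₁ → 12P₁ + P₂ = 348.
Market 2: 9P₂ + 2P₁ = 227.
Eliminating P₂: 9×(1) − 1×(2) gives 106P₁ = 2905, so P₁ = 2905/106.
Back-substitute into (2): P₂ = (227 − 2×2905/106) / 9 = 1014/53.

P₁ = 2905/106, P₂ = 1014/53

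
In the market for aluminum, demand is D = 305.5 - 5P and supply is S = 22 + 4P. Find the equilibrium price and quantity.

P* = 31.5, Q* = 148

Set D = S: 305.5 - 5P = 22 + 4P.
283.5 = 9P, so P* = 31.5.
Q* = 305.5 − 5(31.5) = 148.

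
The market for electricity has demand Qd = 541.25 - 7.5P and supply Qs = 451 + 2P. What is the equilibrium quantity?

Q* = 470

Set Qd = Qs: 541.25 - 7.5P = 451 + 2P.
90.25 = 9.5P, so P* = 9.5.
Q* = 541.25 − 7.5(9.5) = 470.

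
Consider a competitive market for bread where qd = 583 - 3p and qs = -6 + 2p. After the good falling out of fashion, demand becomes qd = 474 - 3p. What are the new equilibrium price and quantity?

Original equilibrium: p* = 117.8, q* = 229.6.
New equilibrium: 474 - 3p = -6 + 2p, so 480 = 5p and p' = 96; q' = 474 − 3(96) = 186.

p' = 96, q' = 186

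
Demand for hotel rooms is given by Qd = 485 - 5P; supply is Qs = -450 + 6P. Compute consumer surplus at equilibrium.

Consumer surplus = 360

Equilibrium: 485 - 5P = -450 + 6P gives P* = 85, Q* = 60.
Demand choke price (Qd = 0): P = 97.
CS = ½(97 − 85)(60) = 360.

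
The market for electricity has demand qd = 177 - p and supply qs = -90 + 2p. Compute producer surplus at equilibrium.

Producer surplus = 1936

Equilibrium: 177 - p = -90 + 2p gives p* = 89, q* = 88.
Supply starts at p = 45 (where qs = 0).
PS = ½(89 − 45)(88) = 1936.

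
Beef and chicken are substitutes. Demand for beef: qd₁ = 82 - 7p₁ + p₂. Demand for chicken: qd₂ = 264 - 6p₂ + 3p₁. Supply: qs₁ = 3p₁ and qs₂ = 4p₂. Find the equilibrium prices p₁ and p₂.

Market 1: 82 - 7p₁ + p₂ = 3p₁ → 10p₁ - p₂ = 82.
Market 2: 10p₂ - 3p₁ = 264.
Eliminating p₂: 10×(1) + 1×(2) gives 97p₁ = 1084, so p₁ = 1084/97.
Back-substitute into (2): p₂ = (264 + 3×1084/97) / 10 = 2886/97.

p₁ = 1084/97, p₂ = 2886/97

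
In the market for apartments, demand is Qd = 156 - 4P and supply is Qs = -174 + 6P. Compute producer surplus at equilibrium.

Equilibrium: 156 - 4P = -174 + 6P gives P* = 33, Q* = 24.
Supply starts at P = 29 (where Qs = 0).
PS = ½(33 − 29)(24) = 48.

Producer surplus = 48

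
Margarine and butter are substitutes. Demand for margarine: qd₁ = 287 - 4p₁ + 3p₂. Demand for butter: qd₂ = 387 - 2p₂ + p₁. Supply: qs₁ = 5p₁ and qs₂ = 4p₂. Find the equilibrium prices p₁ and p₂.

p₁ = 961/17, p₂ = 3770/51

Market 1: 287 - 4p₁ + 3p₂ = 5p₁ → 9p₁ - 3p₂ = 287.
Market 2: 6p₂ - p₁ = 387.
Eliminating p₂: 6×(1) + 3×(2) gives 51p₁ = 2883, so p₁ = 961/17.
Back-substitute into (2): p₂ = (387 + 1×961/17) / 6 = 3770/51.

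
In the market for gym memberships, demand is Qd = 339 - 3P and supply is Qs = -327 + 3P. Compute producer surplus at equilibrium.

Producer surplus = 6

Equilibrium: 339 - 3P = -327 + 3P gives P* = 111, Q* = 6.
Supply starts at P = 109 (where Qs = 0).
PS = ½(111 − 109)(6) = 6.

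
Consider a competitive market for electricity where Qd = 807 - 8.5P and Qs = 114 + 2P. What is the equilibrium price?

P* = 66

Set Qd = Qs: 807 - 8.5P = 114 + 2P.
693 = 10.5P, so P* = 66.
Q* = 807 − 8.5(66) = 246.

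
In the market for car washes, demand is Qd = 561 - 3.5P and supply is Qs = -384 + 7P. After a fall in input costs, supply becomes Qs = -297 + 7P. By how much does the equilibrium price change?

ΔP = -58/7

Original equilibrium: P* = 90, Q* = 246.
New equilibrium: 561 - 3.5P = -297 + 7P, so 858 = 10.5P and P' = 572/7; Q' = 561 − 3.5(572/7) = 275.
Change in price: 572/7 − 90 = -58/7.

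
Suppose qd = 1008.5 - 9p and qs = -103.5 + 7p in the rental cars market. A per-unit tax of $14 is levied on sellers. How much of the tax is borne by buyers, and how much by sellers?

Buyers bear $6.125, sellers bear $7.875

Pre-tax equilibrium: p* = 69.5, q* = 383.
Tax on sellers shifts supply to qs = -103.5 + 7(p − 14) = -201.5 + 7p.
1008.5 - 9p = -201.5 + 7p gives buyer price pb = 75.625; sellers receive ps = 75.625 − 14 = 61.625.
New quantity: q = 1008.5 − 9(75.625) = 327.875.
Buyer burden = 75.625 − 69.5 = 6.125; seller burden = 69.5 − 61.625 = 7.875.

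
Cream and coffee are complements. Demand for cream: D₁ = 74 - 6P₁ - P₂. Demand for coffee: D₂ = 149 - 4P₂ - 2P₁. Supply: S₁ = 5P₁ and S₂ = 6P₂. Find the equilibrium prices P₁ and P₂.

Market 1: 74 - 6P₁ - P₂ = 5P₁ → 11P₁ + P₂ = 74.
Market 2: 10P₂ + 2P₁ = 149.
Eliminating P₂: 10×(1) − 1×(2) gives 108P₁ = 591, so P₁ = 197/36.
Back-substitute into (2): P₂ = (149 − 2×197/36) / 10 = 497/36.

P₁ = 197/36, P₂ = 497/36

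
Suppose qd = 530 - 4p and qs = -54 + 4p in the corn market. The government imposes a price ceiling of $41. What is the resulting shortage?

Equilibrium price would be p* = 73, so the ceiling at 41 binds.
At p = 41: qd = 530 − 4(41) = 366, qs = -54 + 4(41) = 110.
Shortage = 366 − 110 = 256.

Shortage = 256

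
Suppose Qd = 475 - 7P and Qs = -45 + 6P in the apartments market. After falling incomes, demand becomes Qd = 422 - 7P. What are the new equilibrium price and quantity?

Original equilibrium: P* = 40, Q* = 195.
New equilibrium: 422 - 7P = -45 + 6P, so 467 = 13P and P' = 467/13; Q' = 422 − 7(467/13) = 2217/13.

P' = 467/13, Q' = 2217/13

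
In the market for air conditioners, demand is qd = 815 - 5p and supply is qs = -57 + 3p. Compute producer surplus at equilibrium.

Producer surplus = 12150

Equilibrium: 815 - 5p = -57 + 3p gives p* = 109, q* = 270.
Supply starts at p = 19 (where qs = 0).
PS = ½(109 − 19)(270) = 12150.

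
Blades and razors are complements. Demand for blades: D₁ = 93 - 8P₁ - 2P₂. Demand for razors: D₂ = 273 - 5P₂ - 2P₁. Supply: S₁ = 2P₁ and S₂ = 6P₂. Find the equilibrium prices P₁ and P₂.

P₁ = 4.5, P₂ = 24

Market 1: 93 - 8P₁ - 2P₂ = 2P₁ → 10P₁ + 2P₂ = 93.
Market 2: 11P₂ + 2P₁ = 273.
Eliminating P₂: 11×(1) − 2×(2) gives 106P₁ = 477, so P₁ = 4.5.
Back-substitute into (2): P₂ = (273 − 2×4.5) / 11 = 24.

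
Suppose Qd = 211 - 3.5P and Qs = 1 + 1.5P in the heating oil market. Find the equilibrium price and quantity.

Set Qd = Qs: 211 - 3.5P = 1 + 1.5P.
210 = 5P, so P* = 42.
Q* = 211 − 3.5(42) = 64.

P* = 42, Q* = 64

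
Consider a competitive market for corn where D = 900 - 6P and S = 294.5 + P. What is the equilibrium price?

Set D = S: 900 - 6P = 294.5 + P.
605.5 = 7P, so P* = 86.5.
Q* = 900 − 6(86.5) = 381.

P* = 86.5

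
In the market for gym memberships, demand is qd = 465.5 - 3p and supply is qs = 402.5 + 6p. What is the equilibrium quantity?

q* = 444.5

Set qd = qs: 465.5 - 3p = 402.5 + 6p.
63 = 9p, so p* = 7.
q* = 465.5 − 3(7) = 444.5.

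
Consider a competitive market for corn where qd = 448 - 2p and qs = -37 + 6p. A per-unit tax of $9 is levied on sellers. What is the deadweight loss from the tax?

Deadweight loss = 60.75

Pre-tax equilibrium: p* = 60.625, q* = 326.75.
Tax on sellers shifts supply to qs = -37 + 6(p − 9) = -91 + 6p.
448 - 2p = -91 + 6p gives buyer price pb = 67.375; sellers receive ps = 67.375 − 9 = 58.375.
New quantity: q = 448 − 2(67.375) = 313.25.
DWL = ½ × 9 × (326.75 − 313.25) = 60.75.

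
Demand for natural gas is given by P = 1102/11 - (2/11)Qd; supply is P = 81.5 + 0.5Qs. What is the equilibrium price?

Set the two price expressions equal: 1102/11 - (2/11)Q = 81.5 + 0.5Q.
411/22 = (15/22)Q, so Q* = 27.4.
P* = 1102/11 − (2/11)(27.4) = 95.2.

P* = 95.2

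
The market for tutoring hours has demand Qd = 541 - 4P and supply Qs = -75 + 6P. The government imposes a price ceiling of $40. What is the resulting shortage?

Shortage = 216

Equilibrium price would be P* = 61.6, so the ceiling at 40 binds.
At P = 40: Qd = 541 − 4(40) = 381, Qs = -75 + 6(40) = 165.
Shortage = 381 − 165 = 216.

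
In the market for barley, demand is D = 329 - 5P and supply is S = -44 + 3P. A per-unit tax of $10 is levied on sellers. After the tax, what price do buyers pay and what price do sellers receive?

Buyers pay $50.375, sellers receive $40.375

Pre-tax equilibrium: P* = 46.625, Q* = 95.875.
Tax on sellers shifts supply to S = -44 + 3(P − 10) = -74 + 3P.
329 - 5P = -74 + 3P gives buyer price Pb = 50.375; sellers receive Ps = 50.375 − 10 = 40.375.
New quantity: Q = 329 − 5(50.375) = 77.125.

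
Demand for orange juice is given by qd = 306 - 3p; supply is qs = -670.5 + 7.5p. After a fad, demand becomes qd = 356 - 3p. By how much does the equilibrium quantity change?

Original equilibrium: p* = 93, q* = 27.
New equilibrium: 356 - 3p = -670.5 + 7.5p, so 1026.5 = 10.5p and p' = 2053/21; q' = 356 − 3(2053/21) = 439/7.
Change in quantity: 439/7 − 27 = 250/7.

Δq = 250/7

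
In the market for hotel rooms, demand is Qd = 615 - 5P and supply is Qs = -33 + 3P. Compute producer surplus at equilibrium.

Producer surplus = 7350

Equilibrium: 615 - 5P = -33 + 3P gives P* = 81, Q* = 210.
Supply starts at P = 11 (where Qs = 0).
PS = ½(81 − 11)(210) = 7350.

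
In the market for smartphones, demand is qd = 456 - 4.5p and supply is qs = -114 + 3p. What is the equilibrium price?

p* = 76

Set qd = qs: 456 - 4.5p = -114 + 3p.
570 = 7.5p, so p* = 76.
q* = 456 − 4.5(76) = 114.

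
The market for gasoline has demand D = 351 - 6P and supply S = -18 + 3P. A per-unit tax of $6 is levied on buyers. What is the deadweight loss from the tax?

Deadweight loss = 36

Pre-tax equilibrium: P* = 41, Q* = 105.
Tax on buyers shifts demand to D = 351 − 6(P + 6) = 315 - 6P.
315 - 6P = -18 + 3P gives seller price Ps = 37; buyers pay Pb = 37 + 6 = 43.
New quantity: Q = 351 − 6(43) = 93.
DWL = ½ × 6 × (105 − 93) = 36.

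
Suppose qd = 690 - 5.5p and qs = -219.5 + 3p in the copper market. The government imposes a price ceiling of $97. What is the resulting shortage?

Equilibrium price would be p* = 107, so the ceiling at 97 binds.
At p = 97: qd = 690 − 5.5(97) = 156.5, qs = -219.5 + 3(97) = 71.5.
Shortage = 156.5 − 71.5 = 85.

Shortage = 85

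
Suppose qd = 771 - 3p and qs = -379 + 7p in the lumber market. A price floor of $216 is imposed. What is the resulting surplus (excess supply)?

Surplus = 1010

Equilibrium price would be p* = 115, so the floor at 216 binds.
At p = 216: qd = 123, qs = 1133.
Surplus = 1133 − 123 = 1010.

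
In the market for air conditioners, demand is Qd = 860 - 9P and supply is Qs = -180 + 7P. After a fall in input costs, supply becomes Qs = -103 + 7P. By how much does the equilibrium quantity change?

Original equilibrium: P* = 65, Q* = 275.
New equilibrium: 860 - 9P = -103 + 7P, so 963 = 16P and P' = 60.1875; Q' = 860 − 9(60.1875) = 318.3125.
Change in quantity: 318.3125 − 275 = 43.3125.

ΔQ = 43.3125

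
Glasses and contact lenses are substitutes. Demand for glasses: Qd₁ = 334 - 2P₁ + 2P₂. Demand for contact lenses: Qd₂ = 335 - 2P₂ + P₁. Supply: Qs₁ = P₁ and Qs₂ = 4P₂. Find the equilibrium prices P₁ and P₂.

P₁ = 167.125, P₂ = 83.6875

Market 1: 334 - 2P₁ + 2P₂ = P₁ → 3P₁ - 2P₂ = 334.
Market 2: 6P₂ - P₁ = 335.
Eliminating P₂: 6×(1) + 2×(2) gives 16P₁ = 2674, so P₁ = 167.125.
Back-substitute into (2): P₂ = (335 + 1×167.125) / 6 = 83.6875.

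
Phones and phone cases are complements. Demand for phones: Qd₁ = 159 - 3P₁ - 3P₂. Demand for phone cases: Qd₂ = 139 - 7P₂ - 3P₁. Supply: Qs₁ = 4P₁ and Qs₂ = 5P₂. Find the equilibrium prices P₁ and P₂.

P₁ = 19.88, P₂ = 496/75

Market 1: 159 - 3P₁ - 3P₂ = 4P₁ → 7P₁ + 3P₂ = 159.
Market 2: 12P₂ + 3P₁ = 139.
Eliminating P₂: 12×(1) − 3×(2) gives 75P₁ = 1491, so P₁ = 19.88.
Back-substitute into (2): P₂ = (139 − 3×19.88) / 12 = 496/75.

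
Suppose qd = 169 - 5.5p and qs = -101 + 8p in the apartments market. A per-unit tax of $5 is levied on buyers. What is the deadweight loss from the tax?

Pre-tax equilibrium: p* = 20, q* = 59.
Tax on buyers shifts demand to qd = 169 − 5.5(p + 5) = 141.5 - 5.5p.
141.5 - 5.5p = -101 + 8p gives seller price ps = 485/27; buyers pay pb = 485/27 + 5 = 620/27.
New quantity: q = 169 − 5.5(620/27) = 1153/27.
DWL = ½ × 5 × (59 − 1153/27) = 1100/27.

Deadweight loss = 1100/27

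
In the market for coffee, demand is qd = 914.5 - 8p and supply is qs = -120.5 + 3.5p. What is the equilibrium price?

Set qd = qs: 914.5 - 8p = -120.5 + 3.5p.
1035 = 11.5p, so p* = 90.
q* = 914.5 − 8(90) = 194.5.

p* = 90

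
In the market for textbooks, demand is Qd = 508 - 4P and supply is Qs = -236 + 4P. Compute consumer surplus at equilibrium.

Equilibrium: 508 - 4P = -236 + 4P gives P* = 93, Q* = 136.
Demand choke price (Qd = 0): P = 127.
CS = ½(127 − 93)(136) = 2312.

Consumer surplus = 2312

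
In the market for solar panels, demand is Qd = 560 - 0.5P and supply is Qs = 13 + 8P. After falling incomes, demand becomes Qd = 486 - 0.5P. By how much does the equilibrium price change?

Original equilibrium: P* = 1094/17, Q* = 8973/17.
New equilibrium: 486 - 0.5P = 13 + 8P, so 473 = 8.5P and P' = 946/17; Q' = 486 − 0.5(946/17) = 7789/17.
Change in price: 946/17 − 1094/17 = -148/17.

ΔP = -148/17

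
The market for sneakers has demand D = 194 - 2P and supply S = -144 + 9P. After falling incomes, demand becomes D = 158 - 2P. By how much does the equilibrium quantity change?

ΔQ = -324/11

Original equilibrium: P* = 338/11, Q* = 1458/11.
New equilibrium: 158 - 2P = -144 + 9P, so 302 = 11P and P' = 302/11; Q' = 158 − 2(302/11) = 1134/11.
Change in quantity: 1134/11 − 1458/11 = -324/11.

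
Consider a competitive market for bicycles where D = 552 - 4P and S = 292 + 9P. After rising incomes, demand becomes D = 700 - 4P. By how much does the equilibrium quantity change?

Original equilibrium: P* = 20, Q* = 472.
New equilibrium: 700 - 4P = 292 + 9P, so 408 = 13P and P' = 408/13; Q' = 700 − 4(408/13) = 7468/13.
Change in quantity: 7468/13 − 472 = 1332/13.

ΔQ = 1332/13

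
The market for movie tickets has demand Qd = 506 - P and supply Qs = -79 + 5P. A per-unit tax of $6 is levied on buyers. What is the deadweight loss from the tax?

Deadweight loss = 15

Pre-tax equilibrium: P* = 97.5, Q* = 408.5.
Tax on buyers shifts demand to Qd = 506 − 1(P + 6) = 500 - P.
500 - P = -79 + 5P gives seller price Ps = 96.5; buyers pay Pb = 96.5 + 6 = 102.5.
New quantity: Q = 506 − 1(102.5) = 403.5.
DWL = ½ × 6 × (408.5 − 403.5) = 15.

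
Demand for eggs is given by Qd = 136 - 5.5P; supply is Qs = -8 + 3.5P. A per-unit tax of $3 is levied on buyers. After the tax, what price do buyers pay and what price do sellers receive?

Pre-tax equilibrium: P* = 16, Q* = 48.
Tax on buyers shifts demand to Qd = 136 − 5.5(P + 3) = 119.5 - 5.5P.
119.5 - 5.5P = -8 + 3.5P gives seller price Ps = 85/6; buyers pay Pb = 85/6 + 3 = 103/6.
New quantity: Q = 136 − 5.5(103/6) = 499/12.

Buyers pay 103/6, sellers receive 85/6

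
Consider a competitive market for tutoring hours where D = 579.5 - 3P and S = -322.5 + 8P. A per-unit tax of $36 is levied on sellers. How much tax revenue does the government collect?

Tax revenue = 100962/11

Pre-tax equilibrium: P* = 82, Q* = 333.5.
Tax on sellers shifts supply to S = -322.5 + 8(P − 36) = -610.5 + 8P.
579.5 - 3P = -610.5 + 8P gives buyer price Pb = 1190/11; sellers receive Ps = 1190/11 − 36 = 794/11.
New quantity: Q = 579.5 − 3(1190/11) = 5609/22.
Revenue = 36 × 5609/22 = 100962/11.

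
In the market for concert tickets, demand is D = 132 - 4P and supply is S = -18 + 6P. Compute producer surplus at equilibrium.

Equilibrium: 132 - 4P = -18 + 6P gives P* = 15, Q* = 72.
Supply starts at P = 3 (where S = 0).
PS = ½(15 − 3)(72) = 432.

Producer surplus = 432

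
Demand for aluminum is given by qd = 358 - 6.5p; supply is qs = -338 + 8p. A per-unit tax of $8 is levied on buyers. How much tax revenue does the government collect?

Pre-tax equilibrium: p* = 48, q* = 46.
Tax on buyers shifts demand to qd = 358 − 6.5(p + 8) = 306 - 6.5p.
306 - 6.5p = -338 + 8p gives seller price ps = 1288/29; buyers pay pb = 1288/29 + 8 = 1520/29.
New quantity: q = 358 − 6.5(1520/29) = 502/29.
Revenue = 8 × 502/29 = 4016/29.

Tax revenue = 4016/29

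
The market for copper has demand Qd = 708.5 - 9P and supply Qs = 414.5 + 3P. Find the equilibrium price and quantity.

Set Qd = Qs: 708.5 - 9P = 414.5 + 3P.
294 = 12P, so P* = 24.5.
Q* = 708.5 − 9(24.5) = 488.

P* = 24.5, Q* = 488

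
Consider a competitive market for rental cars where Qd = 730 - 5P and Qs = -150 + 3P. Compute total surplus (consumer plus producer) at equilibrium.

Total surplus = 8640

Equilibrium: 730 - 5P = -150 + 3P gives P* = 110, Q* = 180.
Demand choke price: P = 146; supply starts at P = 50.
CS = ½(146 − 110)(180) = 3240; PS = ½(110 − 50)(180) = 5400.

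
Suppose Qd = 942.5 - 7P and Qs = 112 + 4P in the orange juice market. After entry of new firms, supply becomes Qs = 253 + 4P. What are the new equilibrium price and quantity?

P' = 1379/22, Q' = 5541/11

Original equilibrium: P* = 75.5, Q* = 414.
New equilibrium: 942.5 - 7P = 253 + 4P, so 689.5 = 11P and P' = 1379/22; Q' = 942.5 − 7(1379/22) = 5541/11.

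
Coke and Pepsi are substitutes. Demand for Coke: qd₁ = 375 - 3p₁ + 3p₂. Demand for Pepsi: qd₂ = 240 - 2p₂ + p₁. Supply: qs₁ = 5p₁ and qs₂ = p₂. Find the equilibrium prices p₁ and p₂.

Market 1: 375 - 3p₁ + 3p₂ = 5p₁ → 8p₁ - 3p₂ = 375.
Market 2: 3p₂ - p₁ = 240.
Eliminating p₂: 3×(1) + 3×(2) gives 21p₁ = 1845, so p₁ = 615/7.
Back-substitute into (2): p₂ = (240 + 1×615/7) / 3 = 765/7.

p₁ = 615/7, p₂ = 765/7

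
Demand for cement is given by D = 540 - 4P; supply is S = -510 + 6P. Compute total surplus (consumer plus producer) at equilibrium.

Equilibrium: 540 - 4P = -510 + 6P gives P* = 105, Q* = 120.
Demand choke price: P = 135; supply starts at P = 85.
CS = ½(135 − 105)(120) = 1800; PS = ½(105 − 85)(120) = 1200.

Total surplus = 3000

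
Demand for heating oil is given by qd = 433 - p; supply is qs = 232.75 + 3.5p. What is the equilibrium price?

Set qd = qs: 433 - p = 232.75 + 3.5p.
200.25 = 4.5p, so p* = 44.5.
q* = 433 − 1(44.5) = 388.5.

p* = 44.5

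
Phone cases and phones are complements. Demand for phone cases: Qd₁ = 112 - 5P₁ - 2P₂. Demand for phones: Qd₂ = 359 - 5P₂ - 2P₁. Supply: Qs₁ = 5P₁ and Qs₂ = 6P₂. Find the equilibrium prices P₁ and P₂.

Market 1: 112 - 5P₁ - 2P₂ = 5P₁ → 10P₁ + 2P₂ = 112.
Market 2: 11P₂ + 2P₁ = 359.
Eliminating P₂: 11×(1) − 2×(2) gives 106P₁ = 514, so P₁ = 257/53.
Back-substitute into (2): P₂ = (359 − 2×257/53) / 11 = 1683/53.

P₁ = 257/53, P₂ = 1683/53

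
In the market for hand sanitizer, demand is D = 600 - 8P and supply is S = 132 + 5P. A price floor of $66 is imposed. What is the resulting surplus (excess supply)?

Surplus = 390

Equilibrium price would be P* = 36, so the floor at 66 binds.
At P = 66: D = 72, S = 462.
Surplus = 462 − 72 = 390.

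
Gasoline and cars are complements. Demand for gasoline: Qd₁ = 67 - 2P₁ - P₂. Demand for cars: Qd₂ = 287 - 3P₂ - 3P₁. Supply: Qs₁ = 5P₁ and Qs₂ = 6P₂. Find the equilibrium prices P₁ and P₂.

P₁ = 79/15, P₂ = 452/15

Market 1: 67 - 2P₁ - P₂ = 5P₁ → 7P₁ + P₂ = 67.
Market 2: 9P₂ + 3P₁ = 287.
Eliminating P₂: 9×(1) − 1×(2) gives 60P₁ = 316, so P₁ = 79/15.
Back-substitute into (2): P₂ = (287 − 3×79/15) / 9 = 452/15.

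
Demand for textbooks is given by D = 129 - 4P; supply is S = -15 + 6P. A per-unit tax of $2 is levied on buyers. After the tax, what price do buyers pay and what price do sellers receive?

Pre-tax equilibrium: P* = 14.4, Q* = 71.4.
Tax on buyers shifts demand to D = 129 − 4(P + 2) = 121 - 4P.
121 - 4P = -15 + 6P gives seller price Ps = 13.6; buyers pay Pb = 13.6 + 2 = 15.6.
New quantity: Q = 129 − 4(15.6) = 66.6.

Buyers pay $15.6, sellers receive $13.6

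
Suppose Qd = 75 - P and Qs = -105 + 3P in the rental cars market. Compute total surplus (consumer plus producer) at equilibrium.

Equilibrium: 75 - P = -105 + 3P gives P* = 45, Q* = 30.
Demand choke price: P = 75; supply starts at P = 35.
CS = ½(75 − 45)(30) = 450; PS = ½(45 − 35)(30) = 150.

Total surplus = 600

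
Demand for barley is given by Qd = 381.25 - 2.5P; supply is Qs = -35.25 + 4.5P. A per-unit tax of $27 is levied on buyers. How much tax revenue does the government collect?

Pre-tax equilibrium: P* = 59.5, Q* = 232.5.
Tax on buyers shifts demand to Qd = 381.25 − 2.5(P + 27) = 313.75 - 2.5P.
313.75 - 2.5P = -35.25 + 4.5P gives seller price Ps = 349/7; buyers pay Pb = 349/7 + 27 = 538/7.
New quantity: Q = 381.25 − 2.5(538/7) = 5295/28.
Revenue = 27 × 5295/28 = 142965/28.

Tax revenue = 142965/28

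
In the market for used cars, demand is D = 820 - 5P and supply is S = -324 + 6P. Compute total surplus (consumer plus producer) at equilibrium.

Equilibrium: 820 - 5P = -324 + 6P gives P* = 104, Q* = 300.
Demand choke price: P = 164; supply starts at P = 54.
CS = ½(164 − 104)(300) = 9000; PS = ½(104 − 54)(300) = 7500.

Total surplus = 16500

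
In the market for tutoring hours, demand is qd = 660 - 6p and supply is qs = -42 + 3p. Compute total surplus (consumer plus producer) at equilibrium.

Equilibrium: 660 - 6p = -42 + 3p gives p* = 78, q* = 192.
Demand choke price: p = 110; supply starts at p = 14.
CS = ½(110 − 78)(192) = 3072; PS = ½(78 − 14)(192) = 6144.

Total surplus = 9216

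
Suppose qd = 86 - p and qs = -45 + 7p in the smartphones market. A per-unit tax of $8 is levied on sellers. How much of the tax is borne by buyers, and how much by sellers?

Buyers bear $7, sellers bear $1

Pre-tax equilibrium: p* = 16.375, q* = 69.625.
Tax on sellers shifts supply to qs = -45 + 7(p − 8) = -101 + 7p.
86 - p = -101 + 7p gives buyer price pb = 23.375; sellers receive ps = 23.375 − 8 = 15.375.
New quantity: q = 86 − 1(23.375) = 62.625.
Buyer burden = 23.375 − 16.375 = 7; seller burden = 16.375 − 15.375 = 1.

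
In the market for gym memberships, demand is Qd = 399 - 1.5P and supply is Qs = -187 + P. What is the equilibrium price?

P* = 234.4

Set Qd = Qs: 399 - 1.5P = -187 + P.
586 = 2.5P, so P* = 234.4.
Q* = 399 − 1.5(234.4) = 47.4.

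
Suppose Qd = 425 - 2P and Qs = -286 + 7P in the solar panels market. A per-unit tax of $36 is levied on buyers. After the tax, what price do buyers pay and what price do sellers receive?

Buyers pay $107, sellers receive $71

Pre-tax equilibrium: P* = 79, Q* = 267.
Tax on buyers shifts demand to Qd = 425 − 2(P + 36) = 353 - 2P.
353 - 2P = -286 + 7P gives seller price Ps = 71; buyers pay Pb = 71 + 36 = 107.
New quantity: Q = 425 − 2(107) = 211.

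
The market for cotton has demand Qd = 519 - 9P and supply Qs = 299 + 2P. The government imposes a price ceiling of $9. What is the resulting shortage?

Equilibrium price would be P* = 20, so the ceiling at 9 binds.
At P = 9: Qd = 519 − 9(9) = 438, Qs = 299 + 2(9) = 317.
Shortage = 438 − 317 = 121.

Shortage = 121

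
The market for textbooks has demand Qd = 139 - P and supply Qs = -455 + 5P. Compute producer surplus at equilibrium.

Producer surplus = 160

Equilibrium: 139 - P = -455 + 5P gives P* = 99, Q* = 40.
Supply starts at P = 91 (where Qs = 0).
PS = ½(99 − 91)(40) = 160.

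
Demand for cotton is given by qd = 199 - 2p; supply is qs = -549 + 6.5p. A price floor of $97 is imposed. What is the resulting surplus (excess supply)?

Equilibrium price would be p* = 88, so the floor at 97 binds.
At p = 97: qd = 5, qs = 81.5.
Surplus = 81.5 − 5 = 76.5.

Surplus = 76.5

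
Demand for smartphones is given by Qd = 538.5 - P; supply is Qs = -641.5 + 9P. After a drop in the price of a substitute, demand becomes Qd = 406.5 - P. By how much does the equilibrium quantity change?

ΔQ = -118.8

Original equilibrium: P* = 118, Q* = 420.5.
New equilibrium: 406.5 - P = -641.5 + 9P, so 1048 = 10P and P' = 104.8; Q' = 406.5 − 1(104.8) = 301.7.
Change in quantity: 301.7 − 420.5 = -118.8.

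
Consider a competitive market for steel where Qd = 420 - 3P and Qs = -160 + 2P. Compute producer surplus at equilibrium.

Equilibrium: 420 - 3P = -160 + 2P gives P* = 116, Q* = 72.
Supply starts at P = 80 (where Qs = 0).
PS = ½(116 − 80)(72) = 1296.

Producer surplus = 1296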